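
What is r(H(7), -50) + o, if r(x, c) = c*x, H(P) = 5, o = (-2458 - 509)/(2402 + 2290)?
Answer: -17043/68 ≈ -250.63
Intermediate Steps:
o = -43/68 (o = -2967/4692 = -2967*1/4692 = -43/68 ≈ -0.63235)
r(H(7), -50) + o = -50*5 - 43/68 = -250 - 43/68 = -17043/68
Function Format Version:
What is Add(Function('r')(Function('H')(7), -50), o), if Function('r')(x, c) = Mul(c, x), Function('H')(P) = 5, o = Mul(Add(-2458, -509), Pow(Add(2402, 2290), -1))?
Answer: Rational(-17043, 68) ≈ -250.63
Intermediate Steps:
o = Rational(-43, 68) (o = Mul(-2967, Pow(4692, -1)) = Mul(-2967, Rational(1, 4692)) = Rational(-43, 68) ≈ -0.63235)
Add(Function('r')(Function('H')(7), -50), o) = Add(Mul(-50, 5), Rational(-43, 68)) = Add(-250, Rational(-43, 68)) = Rational(-17043, 68)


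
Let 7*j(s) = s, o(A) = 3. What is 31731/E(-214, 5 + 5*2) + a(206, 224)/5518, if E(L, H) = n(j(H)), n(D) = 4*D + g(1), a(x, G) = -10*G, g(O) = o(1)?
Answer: 204243361/74493 ≈ 2741.8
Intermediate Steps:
g(O) = 3
j(s) = s/7
n(D) = 3 + 4*D (n(D) = 4*D + 3 = 3 + 4*D)
E(L, H) = 3 + 4*H/7 (E(L, H) = 3 + 4*(H/7) = 3 + 4*H/7)
31731/E(-214, 5 + 5*2) + a(206, 224)/5518 = 31731/(3 + 4*(5 + 5*2)/7) - 10*224/5518 = 31731/(3 + 4*(5 + 10)/7) - 2240*1/5518 = 31731/(3 + (4/7)*15) - 1120/2759 = 31731/(3 + 60/7) - 1120/2759 = 31731/(81/7) - 1120/2759 = 31731*(7/81) - 1120/2759 = 74039/27 - 1120/2759 = 204243361/74493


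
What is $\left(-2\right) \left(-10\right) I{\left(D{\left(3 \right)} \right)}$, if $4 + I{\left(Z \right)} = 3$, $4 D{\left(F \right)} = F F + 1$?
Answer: $-20$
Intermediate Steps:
$D{\left(F \right)} = \frac{1}{4} + \frac{F^{2}}{4}$ ($D{\left(F \right)} = \frac{F F + 1}{4} = \frac{F^{2} + 1}{4} = \frac{1 + F^{2}}{4} = \frac{1}{4} + \frac{F^{2}}{4}$)
$I{\left(Z \right)} = -1$ ($I{\left(Z \right)} = -4 + 3 = -1$)
$\left(-2\right) \left(-10\right) I{\left(D{\left(3 \right)} \right)} = \left(-2\right) \left(-10\right) \left(-1\right) = 20 \left(-1\right) = -20$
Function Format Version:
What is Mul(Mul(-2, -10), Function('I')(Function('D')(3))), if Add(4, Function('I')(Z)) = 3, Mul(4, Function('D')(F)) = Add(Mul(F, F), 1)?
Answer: -20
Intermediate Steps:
Function('D')(F) = Add(Rational(1, 4), Mul(Rational(1, 4), Pow(F, 2))) (Function('D')(F) = Mul(Rational(1, 4), Add(Mul(F, F), 1)) = Mul(Rational(1, 4), Add(Pow(F, 2), 1)) = Mul(Rational(1, 4), Add(1, Pow(F, 2))) = Add(Rational(1, 4), Mul(Rational(1, 4), Pow(F, 2))))
Function('I')(Z) = -1 (Function('I')(Z) = Add(-4, 3) = -1)
Mul(Mul(-2, -10), Function('I')(Function('D')(3))) = Mul(Mul(-2, -10), -1) = Mul(20, -1) = -20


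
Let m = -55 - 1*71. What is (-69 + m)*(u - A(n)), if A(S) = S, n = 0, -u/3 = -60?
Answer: -35100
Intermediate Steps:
u = 180 (u = -3*(-60) = 180)
m = -126 (m = -55 - 71 = -126)
(-69 + m)*(u - A(n)) = (-69 - 126)*(180 - 1*0) = -195*(180 + 0) = -195*180 = -35100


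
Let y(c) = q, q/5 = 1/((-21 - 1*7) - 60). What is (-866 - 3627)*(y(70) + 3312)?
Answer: -1309489343/88 ≈ -1.4881e+7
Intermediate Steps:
q = -5/88 (q = 5/((-21 - 1*7) - 60) = 5/((-21 - 7) - 60) = 5/(-28 - 60) = 5/(-88) = 5*(-1/88) = -5/88 ≈ -0.056818)
y(c) = -5/88
(-866 - 3627)*(y(70) + 3312) = (-866 - 3627)*(-5/88 + 3312) = -4493*291451/88 = -1309489343/88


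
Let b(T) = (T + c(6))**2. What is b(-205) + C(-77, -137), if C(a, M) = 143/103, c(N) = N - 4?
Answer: 4244670/103 ≈ 41210.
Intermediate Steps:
c(N) = -4 + N
C(a, M) = 143/103 (C(a, M) = 143*(1/103) = 143/103)
b(T) = (2 + T)**2 (b(T) = (T + (-4 + 6))**2 = (T + 2)**2 = (2 + T)**2)
b(-205) + C(-77, -137) = (2 - 205)**2 + 143/103 = (-203)**2 + 143/103 = 41209 + 143/103 = 4244670/103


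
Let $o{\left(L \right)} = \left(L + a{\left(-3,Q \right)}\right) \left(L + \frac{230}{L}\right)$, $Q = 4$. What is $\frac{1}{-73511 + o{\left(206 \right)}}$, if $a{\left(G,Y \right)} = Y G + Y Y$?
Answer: $- \frac{103}{3091703} \approx -3.3315 \cdot 10^{-5}$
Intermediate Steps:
$a{\left(G,Y \right)} = Y^{2} + G Y$ ($a{\left(G,Y \right)} = G Y + Y^{2} = Y^{2} + G Y$)
$o{\left(L \right)} = \left(4 + L\right) \left(L + \frac{230}{L}\right)$ ($o{\left(L \right)} = \left(L + 4 \left(-3 + 4\right)\right) \left(L + \frac{230}{L}\right) = \left(L + 4 \cdot 1\right) \left(L + \frac{230}{L}\right) = \left(L + 4\right) \left(L + \frac{230}{L}\right) = \left(4 + L\right) \left(L + \frac{230}{L}\right)$)
$\frac{1}{-73511 + o{\left(206 \right)}} = \frac{1}{-73511 + \left(230 + 206^{2} + 4 \cdot 206 + \frac{920}{206}\right)} = \frac{1}{-73511 + \left(230 + 42436 + 824 + 920 \cdot \frac{1}{206}\right)} = \frac{1}{-73511 + \left(230 + 42436 + 824 + \frac{460}{103}\right)} = \frac{1}{-73511 + \frac{4479930}{103}} = \frac{1}{- \frac{3091703}{103}} = - \frac{103}{3091703}$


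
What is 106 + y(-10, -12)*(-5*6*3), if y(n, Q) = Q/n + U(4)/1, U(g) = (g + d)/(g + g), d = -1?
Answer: -143/4 ≈ -35.750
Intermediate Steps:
U(g) = (-1 + g)/(2*g) (U(g) = (g - 1)/(g + g) = (-1 + g)/((2*g)) = (-1 + g)*(1/(2*g)) = (-1 + g)/(2*g))
y(n, Q) = 3/8 + Q/n (y(n, Q) = Q/n + ((1/2)*(-1 + 4)/4)/1 = Q/n + ((1/2)*(1/4)*3)*1 = Q/n + (3/8)*1 = Q/n + 3/8 = 3/8 + Q/n)
106 + y(-10, -12)*(-5*6*3) = 106 + (3/8 - 12/(-10))*(-5*6*3) = 106 + (3/8 - 12*(-1/10))*(-30*3) = 106 + (3/8 + 6/5)*(-90) = 106 + (63/40)*(-90) = 106 - 567/4 = -143/4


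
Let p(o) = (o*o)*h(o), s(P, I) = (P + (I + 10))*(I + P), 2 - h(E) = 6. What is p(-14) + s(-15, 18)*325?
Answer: 11891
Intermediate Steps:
h(E) = -4 (h(E) = 2 - 1*6 = 2 - 6 = -4)
s(P, I) = (I + P)*(10 + I + P) (s(P, I) = (P + (10 + I))*(I + P) = (10 + I + P)*(I + P) = (I + P)*(10 + I + P))
p(o) = -4*o² (p(o) = (o*o)*(-4) = o²*(-4) = -4*o²)
p(-14) + s(-15, 18)*325 = -4*(-14)² + (18² + (-15)² + 10*18 + 10*(-15) + 2*18*(-15))*325 = -4*196 + (324 + 225 + 180 - 150 - 540)*325 = -784 + 39*325 = -784 + 12675 = 11891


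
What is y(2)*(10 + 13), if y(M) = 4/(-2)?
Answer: -46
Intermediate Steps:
y(M) = -2 (y(M) = 4*(-½) = -2)
y(2)*(10 + 13) = -2*(10 + 13) = -2*23 = -46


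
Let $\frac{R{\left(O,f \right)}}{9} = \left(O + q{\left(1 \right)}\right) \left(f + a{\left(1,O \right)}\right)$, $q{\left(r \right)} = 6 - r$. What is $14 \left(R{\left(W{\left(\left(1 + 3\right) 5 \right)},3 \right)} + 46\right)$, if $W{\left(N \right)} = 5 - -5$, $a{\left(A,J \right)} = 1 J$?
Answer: $25214$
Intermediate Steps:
$a{\left(A,J \right)} = J$
$W{\left(N \right)} = 10$ ($W{\left(N \right)} = 5 + 5 = 10$)
$R{\left(O,f \right)} = 9 \left(5 + O\right) \left(O + f\right)$ ($R{\left(O,f \right)} = 9 \left(O + \left(6 - 1\right)\right) \left(f + O\right) = 9 \left(O + \left(6 - 1\right)\right) \left(O + f\right) = 9 \left(O + 5\right) \left(O + f\right) = 9 \left(5 + O\right) \left(O + f\right)$)
$14 \left(R{\left(W{\left(\left(1 + 3\right) 5 \right)},3 \right)} + 46\right) = 14 \left(\left(9 \cdot 10^{2} + 45 \cdot 10 + 45 \cdot 3 + 9 \cdot 10 \cdot 3\right) + 46\right) = 14 \left(\left(9 \cdot 100 + 450 + 135 + 270\right) + 46\right) = 14 \left(\left(900 + 450 + 135 + 270\right) + 46\right) = 14 \left(1755 + 46\right) = 14 \cdot 1801 = 25214$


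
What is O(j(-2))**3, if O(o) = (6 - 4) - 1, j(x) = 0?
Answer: 1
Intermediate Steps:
O(o) = 1 (O(o) = 2 - 1 = 1)
O(j(-2))**3 = 1**3 = 1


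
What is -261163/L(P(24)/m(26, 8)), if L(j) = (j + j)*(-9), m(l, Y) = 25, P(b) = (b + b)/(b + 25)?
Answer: 319924675/864 ≈ 3.7028e+5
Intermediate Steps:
P(b) = 2*b/(25 + b) (P(b) = (2*b)/(25 + b) = 2*b/(25 + b))
L(j) = -18*j (L(j) = (2*j)*(-9) = -18*j)
-261163/L(P(24)/m(26, 8)) = -261163/((-18*2*24/(25 + 24)/25)) = -261163/((-18*2*24/49/25)) = -261163/((-18*2*24*(1/49)/25)) = -261163/((-864/(49*25))) = -261163/((-18*48/1225)) = -261163/(-864/1225) = -261163*(-1225/864) = 319924675/864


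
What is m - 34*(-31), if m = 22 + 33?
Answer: 1109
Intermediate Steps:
m = 55
m - 34*(-31) = 55 - 34*(-31) = 55 + 1054 = 1109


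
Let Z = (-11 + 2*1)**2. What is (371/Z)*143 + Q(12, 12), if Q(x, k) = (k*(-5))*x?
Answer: -5267/81 ≈ -65.025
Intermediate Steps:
Q(x, k) = -5*k*x (Q(x, k) = (-5*k)*x = -5*k*x)
Z = 81 (Z = (-11 + 2)**2 = (-9)**2 = 81)
(371/Z)*143 + Q(12, 12) = (371/81)*143 - 5*12*12 = (371*(1/81))*143 - 720 = (371/81)*143 - 720 = 53053/81 - 720 = -5267/81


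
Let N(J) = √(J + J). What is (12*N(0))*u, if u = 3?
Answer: 0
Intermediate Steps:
N(J) = √2*√J (N(J) = √(2*J) = √2*√J)
(12*N(0))*u = (12*(√2*√0))*3 = (12*(√2*0))*3 = (12*0)*3 = 0*3 = 0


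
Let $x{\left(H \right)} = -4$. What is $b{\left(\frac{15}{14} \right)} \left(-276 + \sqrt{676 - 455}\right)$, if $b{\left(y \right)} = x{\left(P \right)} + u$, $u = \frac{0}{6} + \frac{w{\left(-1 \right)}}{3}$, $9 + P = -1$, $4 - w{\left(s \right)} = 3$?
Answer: $1012 - \frac{11 \sqrt{221}}{3} \approx 957.49$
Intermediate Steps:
$w{\left(s \right)} = 1$ ($w{\left(s \right)} = 4 - 3 = 1$)
$P = -10$ ($P = -9 - 1 = -10$)
$u = \frac{1}{3}$ ($u = \frac{0}{6} + 1 \cdot \frac{1}{3} = 0 \cdot \frac{1}{6} + 1 \cdot \frac{1}{3} = 0 + \frac{1}{3} = \frac{1}{3} \approx 0.33333$)
$b{\left(y \right)} = - \frac{11}{3}$ ($b{\left(y \right)} = -4 + \frac{1}{3} = - \frac{11}{3}$)
$b{\left(\frac{15}{14} \right)} \left(-276 + \sqrt{676 - 455}\right) = - \frac{11 \left(-276 + \sqrt{676 - 455}\right)}{3} = - \frac{11 \left(-276 + \sqrt{221}\right)}{3} = 1012 - \frac{11 \sqrt{221}}{3}$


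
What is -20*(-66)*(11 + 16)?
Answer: 35640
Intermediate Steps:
-20*(-66)*(11 + 16) = -(-1320)*27 = -1*(-35640) = 35640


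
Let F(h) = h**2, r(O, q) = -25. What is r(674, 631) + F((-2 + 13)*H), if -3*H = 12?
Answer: 1911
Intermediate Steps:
H = -4 (H = -1/3*12 = -4)
r(674, 631) + F((-2 + 13)*H) = -25 + ((-2 + 13)*(-4))**2 = -25 + (11*(-4))**2 = -25 + (-44)**2 = -25 + 1936 = 1911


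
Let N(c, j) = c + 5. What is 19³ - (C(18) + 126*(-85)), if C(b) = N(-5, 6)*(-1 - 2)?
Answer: 17569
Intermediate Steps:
N(c, j) = 5 + c
C(b) = 0 (C(b) = (5 - 5)*(-1 - 2) = 0*(-3) = 0)
19³ - (C(18) + 126*(-85)) = 19³ - (0 + 126*(-85)) = 6859 - (0 - 10710) = 6859 - 1*(-10710) = 6859 + 10710 = 17569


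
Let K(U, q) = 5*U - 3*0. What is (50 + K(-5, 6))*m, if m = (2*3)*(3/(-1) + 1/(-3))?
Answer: -500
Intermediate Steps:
K(U, q) = 5*U (K(U, q) = 5*U + 0 = 5*U)
m = -20 (m = 6*(3*(-1) + 1*(-⅓)) = 6*(-3 - ⅓) = 6*(-10/3) = -20)
(50 + K(-5, 6))*m = (50 + 5*(-5))*(-20) = (50 - 25)*(-20) = 25*(-20) = -500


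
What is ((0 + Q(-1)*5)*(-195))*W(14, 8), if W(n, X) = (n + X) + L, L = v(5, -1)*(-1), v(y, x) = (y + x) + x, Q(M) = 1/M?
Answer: 18525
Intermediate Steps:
v(y, x) = y + 2*x (v(y, x) = (x + y) + x = y + 2*x)
L = -3 (L = (5 + 2*(-1))*(-1) = (5 - 2)*(-1) = 3*(-1) = -3)
W(n, X) = -3 + X + n (W(n, X) = (n + X) - 3 = (X + n) - 3 = -3 + X + n)
((0 + Q(-1)*5)*(-195))*W(14, 8) = ((0 + 5/(-1))*(-195))*(-3 + 8 + 14) = ((0 - 1*5)*(-195))*19 = ((0 - 5)*(-195))*19 = -5*(-195)*19 = 975*19 = 18525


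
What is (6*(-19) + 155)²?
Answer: 1681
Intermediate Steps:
(6*(-19) + 155)² = (-114 + 155)² = 41² = 1681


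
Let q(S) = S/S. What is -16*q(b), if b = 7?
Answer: -16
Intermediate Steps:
q(S) = 1
-16*q(b) = -16*1 = -16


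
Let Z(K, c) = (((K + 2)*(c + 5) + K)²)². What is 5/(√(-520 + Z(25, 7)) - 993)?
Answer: 1655/4944832344 + 95*√4566169/4944832344 ≈ 4.1388e-5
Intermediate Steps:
Z(K, c) = (K + (2 + K)*(5 + c))⁴ (Z(K, c) = (((2 + K)*(5 + c) + K)²)² = ((K + (2 + K)*(5 + c))²)² = (K + (2 + K)*(5 + c))⁴)
5/(√(-520 + Z(25, 7)) - 993) = 5/(√(-520 + (10 + 2*7 + 6*25 + 25*7)⁴) - 993) = 5/(√(-520 + (10 + 14 + 150 + 175)⁴) - 993) = 5/(√(-520 + 349⁴) - 993) = 5/(√(-520 + 14835483601) - 993) = 5/(√14835483081 - 993) = 5/(57*√4566169 - 993) = 5/(-993 + 57*√4566169)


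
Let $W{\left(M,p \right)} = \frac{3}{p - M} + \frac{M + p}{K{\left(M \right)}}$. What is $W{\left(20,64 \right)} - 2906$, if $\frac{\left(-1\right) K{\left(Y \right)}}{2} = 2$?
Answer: $- \frac{128785}{44} \approx -2926.9$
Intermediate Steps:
$K{\left(Y \right)} = -4$ ($K{\left(Y \right)} = \left(-2\right) 2 = -4$)
$W{\left(M,p \right)} = \frac{3}{p - M} - \frac{M}{4} - \frac{p}{4}$ ($W{\left(M,p \right)} = \frac{3}{p - M} + \frac{M + p}{-4} = \frac{3}{p - M} + \left(M + p\right) \left(- \frac{1}{4}\right) = \frac{3}{p - M} - \left(\frac{M}{4} + \frac{p}{4}\right) = \frac{3}{p - M} - \frac{M}{4} - \frac{p}{4}$)
$W{\left(20,64 \right)} - 2906 = \frac{-12 + 64^{2} - 20^{2}}{4 \left(20 - 64\right)} - 2906 = \frac{-12 + 4096 - 400}{4 \left(20 - 64\right)} - 2906 = \frac{-12 + 4096 - 400}{4 \left(-44\right)} - 2906 = \frac{1}{4} \left(- \frac{1}{44}\right) 3684 - 2906 = - \frac{921}{44} - 2906 = - \frac{128785}{44}$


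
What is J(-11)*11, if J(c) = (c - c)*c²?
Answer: 0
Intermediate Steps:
J(c) = 0 (J(c) = 0*c² = 0)
J(-11)*11 = 0*11 = 0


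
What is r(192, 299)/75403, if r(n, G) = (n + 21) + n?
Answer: 405/75403 ≈ 0.0053711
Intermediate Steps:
r(n, G) = 21 + 2*n (r(n, G) = (21 + n) + n = 21 + 2*n)
r(192, 299)/75403 = (21 + 2*192)/75403 = (21 + 384)*(1/75403) = 405*(1/75403) = 405/75403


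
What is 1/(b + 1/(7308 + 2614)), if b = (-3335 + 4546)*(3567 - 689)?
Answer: 9922/34580729877 ≈ 2.8692e-7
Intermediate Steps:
b = 3485258 (b = 1211*2878 = 3485258)
1/(b + 1/(7308 + 2614)) = 1/(3485258 + 1/(7308 + 2614)) = 1/(3485258 + 1/9922) = 1/(34580729877/9922) = 9922/34580729877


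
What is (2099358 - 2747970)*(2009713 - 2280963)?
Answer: 175936005000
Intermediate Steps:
(2099358 - 2747970)*(2009713 - 2280963) = -648612*(-271250) = 175936005000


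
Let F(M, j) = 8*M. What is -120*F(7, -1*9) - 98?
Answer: -6818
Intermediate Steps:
-120*F(7, -1*9) - 98 = -960*7 - 98 = -120*56 - 98 = -6720 - 98 = -6818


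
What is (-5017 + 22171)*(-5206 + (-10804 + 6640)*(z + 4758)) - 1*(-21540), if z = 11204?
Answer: -1140243066456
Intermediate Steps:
(-5017 + 22171)*(-5206 + (-10804 + 6640)*(z + 4758)) - 1*(-21540) = (-5017 + 22171)*(-5206 + (-10804 + 6640)*(11204 + 4758)) - 1*(-21540) = 17154*(-5206 - 4164*15962) + 21540 = 17154*(-5206 - 66465768) + 21540 = 17154*(-66470974) + 21540 = -1140243087996 + 21540 = -1140243066456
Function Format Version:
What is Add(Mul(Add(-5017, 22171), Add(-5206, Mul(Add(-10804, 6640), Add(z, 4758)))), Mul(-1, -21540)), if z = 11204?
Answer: -1140243066456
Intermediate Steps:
Add(Mul(Add(-5017, 22171), Add(-5206, Mul(Add(-10804, 6640), Add(z, 4758)))), Mul(-1, -21540)) = Add(Mul(Add(-5017, 22171), Add(-5206, Mul(Add(-10804, 6640), Add(11204, 4758)))), Mul(-1, -21540)) = Add(Mul(17154, Add(-5206, Mul(-4164, 15962))), 21540) = Add(Mul(17154, Add(-5206, -66465768)), 21540) = Add(Mul(17154, -66470974), 21540) = Add(-1140243087996, 21540) = -1140243066456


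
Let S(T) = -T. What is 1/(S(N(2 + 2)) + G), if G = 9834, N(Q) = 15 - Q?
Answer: 1/9823 ≈ 0.00010180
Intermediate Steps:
1/(S(N(2 + 2)) + G) = 1/(-(15 - (2 + 2)) + 9834) = 1/(-(15 - 1*4) + 9834) = 1/(-(15 - 4) + 9834) = 1/(-1*11 + 9834) = 1/(-11 + 9834) = 1/9823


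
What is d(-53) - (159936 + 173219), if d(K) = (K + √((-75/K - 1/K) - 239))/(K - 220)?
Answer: -90951262/273 - I*√74147/4823 ≈ -3.3316e+5 - 0.056459*I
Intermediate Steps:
d(K) = (K + √(-239 - 76/K))/(-220 + K) (d(K) = (K + √(-76/K - 239))/(-220 + K) = (K + √(-239 - 76/K))/(-220 + K))
d(-53) - (159936 + 173219) = (-53 + √(-239 - 76/(-53)))/(-220 - 53) - (159936 + 173219) = (-53 + √(-239 - 76*(-1/53)))/(-273) - 1*333155 = -(-53 + √(-239 + 76/53))/273 - 333155 = -(-53 + √(-12591/53))/273 - 333155 = -(-53 + 3*I*√74147/53)/273 - 333155 = (53/273 - I*√74147/4823) - 333155 = -90951262/273 - I*√74147/4823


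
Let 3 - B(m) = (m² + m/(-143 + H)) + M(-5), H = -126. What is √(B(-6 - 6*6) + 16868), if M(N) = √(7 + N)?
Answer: √(1093146329 - 72361*√2)/269 ≈ 122.90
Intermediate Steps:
B(m) = 3 - √2 - m² + m/269 (B(m) = 3 - ((m² + m/(-143 - 126)) + √(7 - 5)) = 3 - ((m² + m/(-269)) + √2) = 3 - ((m² - m/269) + √2) = 3 - (√2 + m² - m/269) = 3 + (-√2 - m² + m/269) = 3 - √2 - m² + m/269)
√(B(-6 - 6*6) + 16868) = √((3 - √2 - (-6 - 6*6)² + (-6 - 6*6)/269) + 16868) = √((3 - √2 - (-6 - 36)² + (-6 - 36)/269) + 16868) = √((3 - √2 - 1*(-42)² + (1/269)*(-42)) + 16868) = √((3 - √2 - 1*1764 - 42/269) + 16868) = √((3 - √2 - 1764 - 42/269) + 16868) = √((-473751/269 - √2) + 16868) = √(4063741/269 - √2)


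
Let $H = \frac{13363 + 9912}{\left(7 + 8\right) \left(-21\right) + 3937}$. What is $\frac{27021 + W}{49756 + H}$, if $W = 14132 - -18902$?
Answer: $\frac{217519210}{180239507} \approx 1.2068$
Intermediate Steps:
$H = \frac{23275}{3622}$ ($H = \frac{23275}{15 \left(-21\right) + 3937} = \frac{23275}{-315 + 3937} = \frac{23275}{3622} \approx 6.426$)
$W = 33034$ ($W = 14132 + 18902 = 33034$)
$\frac{27021 + W}{49756 + H} = \frac{27021 + 33034}{49756 + \frac{23275}{3622}} = \frac{60055}{\frac{180239507}{3622}} = 60055 \cdot \frac{3622}{180239507} = \frac{217519210}{180239507}$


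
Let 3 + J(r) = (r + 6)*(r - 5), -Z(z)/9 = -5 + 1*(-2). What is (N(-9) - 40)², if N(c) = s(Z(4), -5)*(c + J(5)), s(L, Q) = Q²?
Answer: 115600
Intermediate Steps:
Z(z) = 63 (Z(z) = -9*(-5 + 1*(-2)) = -9*(-5 - 2) = -9*(-7) = 63)
J(r) = -3 + (-5 + r)*(6 + r) (J(r) = -3 + (r + 6)*(r - 5) = -3 + (6 + r)*(-5 + r) = -3 + (-5 + r)*(6 + r))
N(c) = -75 + 25*c (N(c) = (-5)²*(c + (-33 + 5 + 5²)) = 25*(c + (-33 + 5 + 25)) = 25*(c - 3) = 25*(-3 + c) = -75 + 25*c)
(N(-9) - 40)² = ((-75 + 25*(-9)) - 40)² = ((-75 - 225) - 40)² = (-300 - 40)² = (-340)² = 115600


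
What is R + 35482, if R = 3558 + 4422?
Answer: 43462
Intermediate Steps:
R = 7980
R + 35482 = 7980 + 35482 = 43462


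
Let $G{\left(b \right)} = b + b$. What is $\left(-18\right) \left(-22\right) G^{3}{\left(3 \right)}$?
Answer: $85536$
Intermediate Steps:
$G{\left(b \right)} = 2 b$
$\left(-18\right) \left(-22\right) G^{3}{\left(3 \right)} = \left(-18\right) \left(-22\right) \left(2 \cdot 3\right)^{3} = 396 \cdot 6^{3} = 396 \cdot 216 = 85536$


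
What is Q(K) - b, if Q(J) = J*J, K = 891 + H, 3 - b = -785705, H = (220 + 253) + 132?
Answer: 1452308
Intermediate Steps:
H = 605 (H = 473 + 132 = 605)
b = 785708 (b = 3 - 1*(-785705) = 3 + 785705 = 785708)
K = 1496 (K = 891 + 605 = 1496)
Q(J) = J**2
Q(K) - b = 1496**2 - 1*785708 = 2238016 - 785708 = 1452308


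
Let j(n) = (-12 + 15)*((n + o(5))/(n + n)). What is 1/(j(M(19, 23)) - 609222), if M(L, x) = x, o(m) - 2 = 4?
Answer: -46/28024125 ≈ -1.6414e-6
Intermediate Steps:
o(m) = 6 (o(m) = 2 + 4 = 6)
j(n) = 3*(6 + n)/(2*n) (j(n) = (-12 + 15)*((n + 6)/(n + n)) = 3*((6 + n)/((2*n))) = 3*((6 + n)*(1/(2*n))) = 3*((6 + n)/(2*n)) = 3*(6 + n)/(2*n))
1/(j(M(19, 23)) - 609222) = 1/((3/2 + 9/23) - 609222) = 1/(87/46 - 609222) = 1/(-28024125/46) = -46/28024125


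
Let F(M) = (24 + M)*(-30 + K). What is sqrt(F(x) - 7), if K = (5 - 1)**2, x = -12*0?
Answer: 7*I*sqrt(7) ≈ 18.52*I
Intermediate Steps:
x = 0
K = 16 (K = 4**2 = 16)
F(M) = -336 - 14*M (F(M) = (24 + M)*(-30 + 16) = (24 + M)*(-14) = -336 - 14*M)
sqrt(F(x) - 7) = sqrt((-336 - 14*0) - 7) = sqrt((-336 + 0) - 7) = sqrt(-336 - 7) = sqrt(-343) = 7*I*sqrt(7)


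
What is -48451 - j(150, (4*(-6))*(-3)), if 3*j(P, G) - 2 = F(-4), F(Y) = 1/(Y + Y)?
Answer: -387613/8 ≈ -48452.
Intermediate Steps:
F(Y) = 1/(2*Y)
j(P, G) = 5/8 (j(P, G) = 2/3 + ((1/2)/(-4))/3 = 2/3 + ((1/2)*(-1/4))/3 = 2/3 + (1/3)*(-1/8) = 2/3 - 1/24 = 5/8)
-48451 - j(150, (4*(-6))*(-3)) = -48451 - 1*5/8 = -48451 - 5/8 = -387613/8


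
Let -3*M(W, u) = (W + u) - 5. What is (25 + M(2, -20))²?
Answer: 9604/9 ≈ 1067.1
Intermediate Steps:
M(W, u) = 5/3 - W/3 - u/3 (M(W, u) = -((W + u) - 5)/3 = -(-5 + W + u)/3 = 5/3 - W/3 - u/3)
(25 + M(2, -20))² = (25 + (5/3 - ⅓*2 - ⅓*(-20)))² = (25 + (5/3 - ⅔ + 20/3))² = (25 + 23/3)² = (98/3)² = 9604/9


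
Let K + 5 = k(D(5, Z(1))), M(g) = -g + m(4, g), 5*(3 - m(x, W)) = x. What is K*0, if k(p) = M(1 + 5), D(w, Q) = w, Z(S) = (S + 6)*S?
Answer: 0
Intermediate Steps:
Z(S) = S*(6 + S) (Z(S) = (6 + S)*S = S*(6 + S))
m(x, W) = 3 - x/5
M(g) = 11/5 - g (M(g) = -g + (3 - 1/5*4) = -g + (3 - 4/5) = -g + 11/5 = 11/5 - g)
k(p) = -19/5 (k(p) = 11/5 - (1 + 5) = 11/5 - 1*6 = 11/5 - 6 = -19/5)
K = -44/5 (K = -5 - 19/5 = -44/5 ≈ -8.8000)
K*0 = -44/5*0 = 0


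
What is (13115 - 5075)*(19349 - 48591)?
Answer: -235105680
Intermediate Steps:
(13115 - 5075)*(19349 - 48591) = 8040*(-29242) = -235105680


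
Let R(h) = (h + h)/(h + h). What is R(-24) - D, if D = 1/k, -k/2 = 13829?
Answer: 27659/27658 ≈ 1.0000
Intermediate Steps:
k = -27658 (k = -2*13829 = -27658)
R(h) = 1 (R(h) = (2*h)/((2*h)) = (2*h)*(1/(2*h)) = 1)
D = -1/27658 (D = 1/(-27658) = -1/27658 ≈ -3.6156e-5)
R(-24) - D = 1 - 1*(-1/27658) = 1 + 1/27658 = 27659/27658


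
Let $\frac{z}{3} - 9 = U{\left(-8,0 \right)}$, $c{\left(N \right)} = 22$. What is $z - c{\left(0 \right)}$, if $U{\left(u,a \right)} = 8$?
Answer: $29$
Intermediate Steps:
$z = 51$ ($z = 27 + 3 \cdot 8 = 27 + 24 = 51$)
$z - c{\left(0 \right)} = 51 - 22 = 29$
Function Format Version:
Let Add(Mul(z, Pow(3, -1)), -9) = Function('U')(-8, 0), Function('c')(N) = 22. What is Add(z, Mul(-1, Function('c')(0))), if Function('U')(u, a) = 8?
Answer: 29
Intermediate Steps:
z = 51 (z = Add(27, Mul(3, 8)) = Add(27, 24) = 51)
Add(z, Mul(-1, Function('c')(0))) = Add(51, Mul(-1, 22)) = Add(51, -22) = 29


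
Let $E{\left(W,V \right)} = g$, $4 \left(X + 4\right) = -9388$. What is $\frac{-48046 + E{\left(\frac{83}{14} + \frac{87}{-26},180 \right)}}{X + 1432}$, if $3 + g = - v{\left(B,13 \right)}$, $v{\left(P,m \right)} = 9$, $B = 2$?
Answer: $\frac{48058}{919} \approx 52.294$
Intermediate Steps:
$X = -2351$ ($X = -4 + \frac{1}{4} \left(-9388\right) = -4 - 2347 = -2351$)
$g = -12$ ($g = -3 - 9 = -12$)
$E{\left(W,V \right)} = -12$
$\frac{-48046 + E{\left(\frac{83}{14} + \frac{87}{-26},180 \right)}}{X + 1432} = \frac{-48046 - 12}{-2351 + 1432} = - \frac{48058}{-919} = \left(-48058\right) \left(- \frac{1}{919}\right) = \frac{48058}{919}$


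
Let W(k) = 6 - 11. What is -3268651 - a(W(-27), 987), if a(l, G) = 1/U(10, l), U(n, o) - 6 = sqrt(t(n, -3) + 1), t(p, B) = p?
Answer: -81716281/25 + sqrt(11)/25 ≈ -3.2687e+6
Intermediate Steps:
W(k) = -5
U(n, o) = 6 + sqrt(1 + n) (U(n, o) = 6 + sqrt(n + 1) = 6 + sqrt(1 + n))
a(l, G) = 1/(6 + sqrt(11)) (a(l, G) = 1/(6 + sqrt(1 + 10)) = 1/(6 + sqrt(11)))
-3268651 - a(W(-27), 987) = -3268651 - (6/25 - sqrt(11)/25) = -3268651 + (-6/25 + sqrt(11)/25) = -81716281/25 + sqrt(11)/25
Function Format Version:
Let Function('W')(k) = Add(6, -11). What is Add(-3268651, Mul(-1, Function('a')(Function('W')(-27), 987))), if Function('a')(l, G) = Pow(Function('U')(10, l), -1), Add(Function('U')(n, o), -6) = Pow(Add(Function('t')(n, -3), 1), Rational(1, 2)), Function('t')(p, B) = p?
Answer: Add(Rational(-81716281, 25), Mul(Rational(1, 25), Pow(11, Rational(1, 2)))) ≈ -3.2687e+6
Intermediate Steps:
Function('W')(k) = -5
Function('U')(n, o) = Add(6, Pow(Add(1, n), Rational(1, 2))) (Function('U')(n, o) = Add(6, Pow(Add(n, 1), Rational(1, 2))) = Add(6, Pow(Add(1, n), Rational(1, 2))))
Function('a')(l, G) = Pow(Add(6, Pow(11, Rational(1, 2))), -1) (Function('a')(l, G) = Pow(Add(6, Pow(Add(1, 10), Rational(1, 2))), -1) = Pow(Add(6, Pow(11, Rational(1, 2))), -1))
Add(-3268651, Mul(-1, Function('a')(Function('W')(-27), 987))) = Add(-3268651, Mul(-1, Add(Rational(6, 25), Mul(Rational(-1, 25), Pow(11, Rational(1, 2)))))) = Add(-3268651, Add(Rational(-6, 25), Mul(Rational(1, 25), Pow(11, Rational(1, 2))))) = Add(Rational(-81716281, 25), Mul(Rational(1, 25), Pow(11, Rational(1, 2))))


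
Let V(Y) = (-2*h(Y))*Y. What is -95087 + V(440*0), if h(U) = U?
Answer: -95087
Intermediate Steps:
V(Y) = -2*Y² (V(Y) = (-2*Y)*Y = -2*Y²)
-95087 + V(440*0) = -95087 - 2*(440*0)² = -95087 - 2*0² = -95087 - 2*0 = -95087 + 0 = -95087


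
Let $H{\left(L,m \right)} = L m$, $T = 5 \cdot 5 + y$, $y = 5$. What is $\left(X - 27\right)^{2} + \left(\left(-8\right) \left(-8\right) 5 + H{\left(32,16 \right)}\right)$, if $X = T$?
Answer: $841$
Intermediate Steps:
$T = 30$ ($T = 5 \cdot 5 + 5 = 25 + 5 = 30$)
$X = 30$
$\left(X - 27\right)^{2} + \left(\left(-8\right) \left(-8\right) 5 + H{\left(32,16 \right)}\right) = \left(30 - 27\right)^{2} + \left(\left(-8\right) \left(-8\right) 5 + 32 \cdot 16\right) = 3^{2} + \left(64 \cdot 5 + 512\right) = 9 + \left(320 + 512\right) = 9 + 832 = 841$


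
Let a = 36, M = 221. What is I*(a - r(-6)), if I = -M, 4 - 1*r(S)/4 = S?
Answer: 884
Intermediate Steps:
r(S) = 16 - 4*S
I = -221 (I = -1*221 = -221)
I*(a - r(-6)) = -221*(36 - (16 - 4*(-6))) = -221*(36 - (16 + 24)) = -221*(36 - 1*40) = -221*(36 - 40) = -221*(-4) = 884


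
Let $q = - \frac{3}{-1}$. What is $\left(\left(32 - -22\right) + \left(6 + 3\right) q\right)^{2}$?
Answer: $6561$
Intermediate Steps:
$q = 3$ ($q = \left(-3\right) \left(-1\right) = 3$)
$\left(\left(32 - -22\right) + \left(6 + 3\right) q\right)^{2} = \left(\left(32 - -22\right) + \left(6 + 3\right) 3\right)^{2} = \left(\left(32 + 22\right) + 9 \cdot 3\right)^{2} = \left(54 + 27\right)^{2} = 81^{2} = 6561$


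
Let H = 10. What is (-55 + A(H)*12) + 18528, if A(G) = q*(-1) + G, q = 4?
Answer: 18545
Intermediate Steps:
A(G) = -4 + G (A(G) = 4*(-1) + G = -4 + G)
(-55 + A(H)*12) + 18528 = (-55 + (-4 + 10)*12) + 18528 = (-55 + 6*12) + 18528 = (-55 + 72) + 18528 = 17 + 18528 = 18545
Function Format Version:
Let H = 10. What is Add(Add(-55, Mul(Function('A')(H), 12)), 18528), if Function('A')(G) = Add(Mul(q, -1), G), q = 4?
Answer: 18545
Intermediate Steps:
Function('A')(G) = Add(-4, G) (Function('A')(G) = Add(Mul(4, -1), G) = Add(-4, G))
Add(Add(-55, Mul(Function('A')(H), 12)), 18528) = Add(Add(-55, Mul(Add(-4, 10), 12)), 18528) = Add(Add(-55, Mul(6, 12)), 18528) = Add(Add(-55, 72), 18528) = Add(17, 18528) = 18545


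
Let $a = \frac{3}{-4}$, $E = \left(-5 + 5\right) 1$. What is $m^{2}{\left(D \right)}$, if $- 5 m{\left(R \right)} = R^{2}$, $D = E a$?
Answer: $0$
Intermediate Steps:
$E = 0$ ($E = 0 \cdot 1 = 0$)
$a = - \frac{3}{4}$ ($a = 3 \left(- \frac{1}{4}\right) = - \frac{3}{4} \approx -0.75$)
$D = 0$ ($D = 0 \left(- \frac{3}{4}\right) = 0$)
$m{\left(R \right)} = - \frac{R^{2}}{5}$
$m^{2}{\left(D \right)} = \left(- \frac{0^{2}}{5}\right)^{2} = \left(\left(- \frac{1}{5}\right) 0\right)^{2} = 0^{2} = 0$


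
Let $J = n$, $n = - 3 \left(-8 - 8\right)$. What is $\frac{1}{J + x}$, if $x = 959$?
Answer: $\frac{1}{1007} \approx 0.00099305$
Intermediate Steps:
$n = 48$ ($n = \left(-3\right) \left(-16\right) = 48$)
$J = 48$
$\frac{1}{J + x} = \frac{1}{48 + 959} = \frac{1}{1007}$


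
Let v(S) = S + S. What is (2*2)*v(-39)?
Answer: -312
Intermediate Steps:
v(S) = 2*S
(2*2)*v(-39) = (2*2)*(2*(-39)) = 4*(-78) = -312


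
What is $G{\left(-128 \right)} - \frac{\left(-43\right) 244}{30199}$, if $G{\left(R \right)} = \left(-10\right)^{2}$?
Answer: $\frac{3030392}{30199} \approx 100.35$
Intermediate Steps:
$G{\left(R \right)} = 100$
$G{\left(-128 \right)} - \frac{\left(-43\right) 244}{30199} = 100 - \frac{\left(-43\right) 244}{30199} = 100 - \left(-10492\right) \frac{1}{30199} = 100 - - \frac{10492}{30199} = 100 + \frac{10492}{30199} = \frac{3030392}{30199}$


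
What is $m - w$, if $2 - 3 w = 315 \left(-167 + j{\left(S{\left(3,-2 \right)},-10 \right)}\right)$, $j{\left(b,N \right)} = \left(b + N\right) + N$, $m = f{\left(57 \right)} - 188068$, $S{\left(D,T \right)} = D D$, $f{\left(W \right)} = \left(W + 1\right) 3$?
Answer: $- \frac{619754}{3} \approx -2.0658 \cdot 10^{5}$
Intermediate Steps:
$f{\left(W \right)} = 3 + 3 W$ ($f{\left(W \right)} = \left(1 + W\right) 3 = 3 + 3 W$)
$S{\left(D,T \right)} = D^{2}$
$m = -187894$ ($m = \left(3 + 3 \cdot 57\right) - 188068 = \left(3 + 171\right) - 188068 = 174 - 188068 = -187894$)
$j{\left(b,N \right)} = b + 2 N$ ($j{\left(b,N \right)} = \left(N + b\right) + N = b + 2 N$)
$w = \frac{56072}{3}$ ($w = \frac{2}{3} - \frac{315 \left(-167 + \left(3^{2} + 2 \left(-10\right)\right)\right)}{3} = \frac{2}{3} - \frac{315 \left(-167 + \left(9 - 20\right)\right)}{3} = \frac{2}{3} - \frac{315 \left(-167 - 11\right)}{3} = \frac{2}{3} - \frac{315 \left(-178\right)}{3} = \frac{2}{3} - -18690 = \frac{2}{3} + 18690 = \frac{56072}{3} \approx 18691.0$)
$m - w = -187894 - \frac{56072}{3} = - \frac{619754}{3}$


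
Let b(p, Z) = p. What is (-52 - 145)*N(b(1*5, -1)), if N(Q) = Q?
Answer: -985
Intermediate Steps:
(-52 - 145)*N(b(1*5, -1)) = (-52 - 145)*(1*5) = -197*5 = -985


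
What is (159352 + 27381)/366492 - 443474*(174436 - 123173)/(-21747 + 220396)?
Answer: -8331721543337987/72803269308 ≈ -1.1444e+5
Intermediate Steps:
(159352 + 27381)/366492 - 443474*(174436 - 123173)/(-21747 + 220396) = 186733*(1/366492) - 443474/(198649/51263) = 186733/366492 - 443474/(198649*(1/51263)) = 186733/366492 - 443474/198649/51263 = 186733/366492 - 443474*51263/198649 = 186733/366492 - 22733807662/198649 = -8331721543337987/72803269308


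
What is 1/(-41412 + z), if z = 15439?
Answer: -1/25973 ≈ -3.8502e-5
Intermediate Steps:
1/(-41412 + z) = 1/(-41412 + 15439) = 1/(-25973) = -1/25973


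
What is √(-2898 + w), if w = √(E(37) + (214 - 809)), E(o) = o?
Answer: √(-2898 + 3*I*√62) ≈ 0.2194 + 53.833*I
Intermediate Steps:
w = 3*I*√62 (w = √(37 + (214 - 809)) = √(37 - 595) = √(-558) = 3*I*√62 ≈ 23.622*I)
√(-2898 + w) = √(-2898 + 3*I*√62)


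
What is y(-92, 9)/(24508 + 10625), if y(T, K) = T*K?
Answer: -276/11711 ≈ -0.023568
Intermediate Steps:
y(T, K) = K*T
y(-92, 9)/(24508 + 10625) = (9*(-92))/(24508 + 10625) = -828/35133 = -828*1/35133 = -276/11711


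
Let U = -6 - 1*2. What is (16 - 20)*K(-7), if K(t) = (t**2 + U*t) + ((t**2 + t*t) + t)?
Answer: -784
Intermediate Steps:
U = -8 (U = -6 - 2 = -8)
K(t) = -7*t + 3*t**2 (K(t) = (t**2 - 8*t) + ((t**2 + t*t) + t) = (t**2 - 8*t) + ((t**2 + t**2) + t) = (t**2 - 8*t) + (2*t**2 + t) = (t**2 - 8*t) + (t + 2*t**2) = -7*t + 3*t**2)
(16 - 20)*K(-7) = (16 - 20)*(-7*(-7 + 3*(-7))) = -(-28)*(-7 - 21) = -(-28)*(-28) = -4*196 = -784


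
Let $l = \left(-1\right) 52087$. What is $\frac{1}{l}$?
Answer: $- \frac{1}{52087} \approx -1.9199 \cdot 10^{-5}$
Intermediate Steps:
$l = -52087$
$\frac{1}{l} = \frac{1}{-52087} = - \frac{1}{52087}$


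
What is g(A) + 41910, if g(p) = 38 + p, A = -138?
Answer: 41810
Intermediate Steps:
g(A) + 41910 = (38 - 138) + 41910 = -100 + 41910 = 41810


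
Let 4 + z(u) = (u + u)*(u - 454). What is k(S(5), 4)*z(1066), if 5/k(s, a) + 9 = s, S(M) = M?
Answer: -1630975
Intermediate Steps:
k(s, a) = 5/(-9 + s)
z(u) = -4 + 2*u*(-454 + u) (z(u) = -4 + (u + u)*(u - 454) = -4 + (2*u)*(-454 + u) = -4 + 2*u*(-454 + u))
k(S(5), 4)*z(1066) = (5/(-9 + 5))*(-4 - 908*1066 + 2*1066²) = (5/(-4))*(-4 - 967928 + 2*1136356) = (5*(-¼))*(-4 - 967928 + 2272712) = -5/4*1304780 = -1630975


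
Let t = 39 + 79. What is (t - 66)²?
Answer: 2704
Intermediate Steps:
t = 118
(t - 66)² = (118 - 66)² = 52² = 2704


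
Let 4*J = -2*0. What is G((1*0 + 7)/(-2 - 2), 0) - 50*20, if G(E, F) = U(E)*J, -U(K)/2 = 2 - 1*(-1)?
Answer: -1000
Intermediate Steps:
U(K) = -6 (U(K) = -2*(2 - 1*(-1)) = -2*(2 + 1) = -2*3 = -6)
J = 0 (J = (-2*0)/4 = (1/4)*0 = 0)
G(E, F) = 0 (G(E, F) = -6*0 = 0)
G((1*0 + 7)/(-2 - 2), 0) - 50*20 = 0 - 50*20 = 0 - 1000 = -1000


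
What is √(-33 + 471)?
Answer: √438 ≈ 20.928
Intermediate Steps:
√(-33 + 471) = √438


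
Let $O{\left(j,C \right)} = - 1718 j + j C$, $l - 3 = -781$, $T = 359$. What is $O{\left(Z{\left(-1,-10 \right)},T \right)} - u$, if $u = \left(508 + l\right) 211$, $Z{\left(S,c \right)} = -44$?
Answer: $116766$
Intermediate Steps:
$l = -778$ ($l = 3 - 781 = -778$)
$O{\left(j,C \right)} = - 1718 j + C j$
$u = -56970$ ($u = \left(508 - 778\right) 211 = \left(-270\right) 211 = -56970$)
$O{\left(Z{\left(-1,-10 \right)},T \right)} - u = - 44 \left(-1718 + 359\right) - -56970 = \left(-44\right) \left(-1359\right) + 56970 = 59796 + 56970 = 116766$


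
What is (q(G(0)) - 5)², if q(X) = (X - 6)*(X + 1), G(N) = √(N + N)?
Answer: 121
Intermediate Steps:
G(N) = √2*√N (G(N) = √(2*N) = √2*√N)
q(X) = (1 + X)*(-6 + X) (q(X) = (-6 + X)*(1 + X) = (1 + X)*(-6 + X))
(q(G(0)) - 5)² = ((-6 + (√2*√0)² - 5*√2*√0) - 5)² = ((-6 + (√2*0)² - 5*√2*0) - 5)² = ((-6 + 0² - 5*0) - 5)² = ((-6 + 0 + 0) - 5)² = (-6 - 5)² = (-11)² = 121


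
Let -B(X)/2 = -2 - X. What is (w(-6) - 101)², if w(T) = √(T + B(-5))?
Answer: 10189 - 404*I*√3 ≈ 10189.0 - 699.75*I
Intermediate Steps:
B(X) = 4 + 2*X (B(X) = -2*(-2 - X) = 4 + 2*X)
w(T) = √(-6 + T) (w(T) = √(T + (4 + 2*(-5))) = √(T + (4 - 10)) = √(T - 6) = √(-6 + T))
(w(-6) - 101)² = (√(-6 - 6) - 101)² = (√(-12) - 101)² = (2*I*√3 - 101)² = (-101 + 2*I*√3)²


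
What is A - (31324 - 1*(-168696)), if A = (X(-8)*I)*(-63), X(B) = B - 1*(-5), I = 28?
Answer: -194728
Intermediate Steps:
X(B) = 5 + B (X(B) = B + 5 = 5 + B)
A = 5292 (A = ((5 - 8)*28)*(-63) = -3*28*(-63) = -84*(-63) = 5292)
A - (31324 - 1*(-168696)) = 5292 - (31324 - 1*(-168696)) = 5292 - (31324 + 168696) = 5292 - 1*200020 = 5292 - 200020 = -194728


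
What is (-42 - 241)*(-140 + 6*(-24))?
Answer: 80372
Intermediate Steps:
(-42 - 241)*(-140 + 6*(-24)) = -283*(-140 - 144) = -283*(-284) = 80372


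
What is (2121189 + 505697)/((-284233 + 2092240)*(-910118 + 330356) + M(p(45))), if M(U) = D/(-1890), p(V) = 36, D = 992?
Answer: -1241203635/495280998923063 ≈ -2.5061e-6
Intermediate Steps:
M(U) = -496/945 (M(U) = 992/(-1890) = 992*(-1/1890) = -496/945)
(2121189 + 505697)/((-284233 + 2092240)*(-910118 + 330356) + M(p(45))) = (2121189 + 505697)/((-284233 + 2092240)*(-910118 + 330356) - 496/945) = 2626886/(1808007*(-579762) - 496/945) = 2626886/(-1048213754334 - 496/945) = 2626886/(-990561997846126/945) = 2626886*(-945/990561997846126) = -1241203635/495280998923063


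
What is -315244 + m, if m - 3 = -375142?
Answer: -690383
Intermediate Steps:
m = -375139 (m = 3 - 375142 = -375139)
-315244 + m = -315244 - 375139 = -690383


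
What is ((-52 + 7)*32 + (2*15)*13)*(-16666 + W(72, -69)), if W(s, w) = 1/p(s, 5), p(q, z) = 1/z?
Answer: 17494050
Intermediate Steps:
W(s, w) = 5 (W(s, w) = 1/(1/5) = 1/(⅕) = 5)
((-52 + 7)*32 + (2*15)*13)*(-16666 + W(72, -69)) = ((-52 + 7)*32 + (2*15)*13)*(-16666 + 5) = (-45*32 + 30*13)*(-16661) = (-1440 + 390)*(-16661) = -1050*(-16661) = 17494050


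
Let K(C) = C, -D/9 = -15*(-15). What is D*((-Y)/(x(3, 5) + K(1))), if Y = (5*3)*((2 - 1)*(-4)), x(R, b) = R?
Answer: -30375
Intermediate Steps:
D = -2025 (D = -(-135)*(-15) = -9*225 = -2025)
Y = -60 (Y = 15*(1*(-4)) = 15*(-4) = -60)
D*((-Y)/(x(3, 5) + K(1))) = -2025*(-1*(-60))/(3 + 1) = -121500/4 = -2025*15 = -30375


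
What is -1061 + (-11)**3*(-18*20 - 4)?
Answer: 483423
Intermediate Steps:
-1061 + (-11)**3*(-18*20 - 4) = -1061 - 1331*(-360 - 4) = -1061 - 1331*(-364) = -1061 + 484484 = 483423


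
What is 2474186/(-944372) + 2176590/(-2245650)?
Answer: -887140611/247171210 ≈ -3.5892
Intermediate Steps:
2474186/(-944372) + 2176590/(-2245650) = 2474186*(-1/944372) + 2176590*(-1/2245650) = -8651/3302 - 72553/74855 = -887140611/247171210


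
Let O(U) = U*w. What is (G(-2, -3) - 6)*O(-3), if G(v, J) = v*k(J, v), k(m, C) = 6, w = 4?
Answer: 216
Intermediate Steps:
O(U) = 4*U (O(U) = U*4 = 4*U)
G(v, J) = 6*v (G(v, J) = v*6 = 6*v)
(G(-2, -3) - 6)*O(-3) = (6*(-2) - 6)*(4*(-3)) = (-12 - 6)*(-12) = -18*(-12) = 216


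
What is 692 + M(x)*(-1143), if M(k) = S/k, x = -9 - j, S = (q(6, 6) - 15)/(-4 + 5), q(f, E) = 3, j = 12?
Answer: 272/7 ≈ 38.857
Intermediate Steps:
S = -12 (S = (3 - 15)/(-4 + 5) = -12/1 = -12*1 = -12)
x = -21 (x = -9 - 1*12 = -9 - 12 = -21)
M(k) = -12/k
692 + M(x)*(-1143) = 692 - 12/(-21)*(-1143) = 692 - 12*(-1/21)*(-1143) = 692 + (4/7)*(-1143) = 692 - 4572/7 = 272/7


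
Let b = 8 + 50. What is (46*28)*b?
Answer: 74704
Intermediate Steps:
b = 58
(46*28)*b = (46*28)*58 = 1288*58 = 74704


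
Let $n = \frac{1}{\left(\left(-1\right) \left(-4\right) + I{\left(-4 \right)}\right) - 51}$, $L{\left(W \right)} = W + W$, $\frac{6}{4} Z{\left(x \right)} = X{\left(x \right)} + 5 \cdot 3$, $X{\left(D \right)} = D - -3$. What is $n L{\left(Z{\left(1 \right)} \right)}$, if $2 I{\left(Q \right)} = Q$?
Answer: $- \frac{76}{147} \approx -0.51701$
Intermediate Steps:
$X{\left(D \right)} = 3 + D$ ($X{\left(D \right)} = D + 3 = 3 + D$)
$I{\left(Q \right)} = \frac{Q}{2}$
$Z{\left(x \right)} = 12 + \frac{2 x}{3}$ ($Z{\left(x \right)} = \frac{2 \left(\left(3 + x\right) + 5 \cdot 3\right)}{3} = \frac{2 \left(\left(3 + x\right) + 15\right)}{3} = \frac{2 \left(18 + x\right)}{3} = 12 + \frac{2 x}{3}$)
$L{\left(W \right)} = 2 W$
$n = - \frac{1}{49}$ ($n = \frac{1}{\left(\left(-1\right) \left(-4\right) + \frac{1}{2} \left(-4\right)\right) - 51} = \frac{1}{\left(4 - 2\right) - 51} = \frac{1}{2 - 51} = \frac{1}{-49} = - \frac{1}{49} \approx -0.020408$)
$n L{\left(Z{\left(1 \right)} \right)} = - \frac{2 \left(12 + \frac{2}{3} \cdot 1\right)}{49} = - \frac{2 \left(12 + \frac{2}{3}\right)}{49} = - \frac{2 \cdot \frac{38}{3}}{49} = \left(- \frac{1}{49}\right) \frac{76}{3} = - \frac{76}{147}$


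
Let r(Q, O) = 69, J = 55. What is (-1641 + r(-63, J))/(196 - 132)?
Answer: -393/16 ≈ -24.563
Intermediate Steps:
(-1641 + r(-63, J))/(196 - 132) = (-1641 + 69)/(196 - 132) = -1572/64 = -1572*1/64 = -393/16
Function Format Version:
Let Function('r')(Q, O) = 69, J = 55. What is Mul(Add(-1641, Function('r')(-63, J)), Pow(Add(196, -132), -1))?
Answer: Rational(-393, 16) ≈ -24.563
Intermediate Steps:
Mul(Add(-1641, Function('r')(-63, J)), Pow(Add(196, -132), -1)) = Mul(Add(-1641, 69), Pow(Add(196, -132), -1)) = Mul(-1572, Pow(64, -1)) = Mul(-1572, Rational(1, 64)) = Rational(-393, 16)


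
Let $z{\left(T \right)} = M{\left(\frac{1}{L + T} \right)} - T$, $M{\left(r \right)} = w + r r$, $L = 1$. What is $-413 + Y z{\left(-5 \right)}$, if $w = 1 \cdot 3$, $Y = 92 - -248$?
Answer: $\frac{9313}{4} \approx 2328.3$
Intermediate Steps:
$Y = 340$ ($Y = 92 + 248 = 340$)
$w = 3$
$M{\left(r \right)} = 3 + r^{2}$ ($M{\left(r \right)} = 3 + r r = 3 + r^{2}$)
$z{\left(T \right)} = 3 + \frac{1}{\left(1 + T\right)^{2}} - T$ ($z{\left(T \right)} = \left(3 + \left(\frac{1}{1 + T}\right)^{2}\right) - T = \left(3 + \frac{1}{\left(1 + T\right)^{2}}\right) - T = 3 + \frac{1}{\left(1 + T\right)^{2}} - T$)
$-413 + Y z{\left(-5 \right)} = -413 + 340 \left(3 + \frac{1}{\left(1 - 5\right)^{2}} - -5\right) = -413 + 340 \left(3 + \frac{1}{16} + 5\right) = -413 + 340 \cdot \frac{129}{16} = -413 + \frac{10965}{4} = \frac{9313}{4}$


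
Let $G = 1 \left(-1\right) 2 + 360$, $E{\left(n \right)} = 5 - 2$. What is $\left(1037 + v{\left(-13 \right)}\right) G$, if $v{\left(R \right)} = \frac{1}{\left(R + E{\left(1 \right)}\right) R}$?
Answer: $\frac{24131169}{65} \approx 3.7125 \cdot 10^{5}$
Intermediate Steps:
$E{\left(n \right)} = 3$
$v{\left(R \right)} = \frac{1}{R \left(3 + R\right)}$ ($v{\left(R \right)} = \frac{1}{\left(R + 3\right) R} = \frac{1}{\left(3 + R\right) R} = \frac{1}{R \left(3 + R\right)}$)
$G = 358$ ($G = \left(-1\right) 2 + 360 = -2 + 360 = 358$)
$\left(1037 + v{\left(-13 \right)}\right) G = \left(1037 + \frac{1}{\left(-13\right) \left(3 - 13\right)}\right) 358 = \left(1037 - \frac{1}{13 \left(-10\right)}\right) 358 = \left(1037 - - \frac{1}{130}\right) 358 = \left(1037 + \frac{1}{130}\right) 358 = \frac{134811}{130} \cdot 358 = \frac{24131169}{65}$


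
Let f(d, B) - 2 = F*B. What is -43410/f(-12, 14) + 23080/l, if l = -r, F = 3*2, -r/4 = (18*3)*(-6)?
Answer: -3640265/6966 ≈ -522.58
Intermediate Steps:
r = 1296 (r = -4*18*3*(-6) = -216*(-6) = -4*(-324) = 1296)
F = 6
l = -1296 (l = -1*1296 = -1296)
f(d, B) = 2 + 6*B
-43410/f(-12, 14) + 23080/l = -43410/(2 + 6*14) + 23080/(-1296) = -43410/(2 + 84) + 23080*(-1/1296) = -43410/86 - 2885/162 = -43410*1/86 - 2885/162 = -21705/43 - 2885/162 = -3640265/6966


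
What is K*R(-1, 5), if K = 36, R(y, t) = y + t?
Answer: 144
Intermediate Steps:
R(y, t) = t + y
K*R(-1, 5) = 36*(5 - 1) = 36*4 = 144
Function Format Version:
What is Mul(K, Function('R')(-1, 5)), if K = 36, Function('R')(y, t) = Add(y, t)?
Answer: 144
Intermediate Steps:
Function('R')(y, t) = Add(t, y)
Mul(K, Function('R')(-1, 5)) = Mul(36, Add(5, -1)) = Mul(36, 4) = 144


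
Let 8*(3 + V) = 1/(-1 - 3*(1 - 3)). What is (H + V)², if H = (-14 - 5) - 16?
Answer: 2307361/1600 ≈ 1442.1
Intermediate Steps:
H = -35 (H = -19 - 16 = -35)
V = -119/40 (V = -3 + 1/(8*(-1 - 3*(1 - 3))) = -3 + 1/(8*(-1 - 3*(-2))) = -3 + 1/(8*(-1 + 6)) = -3 + (⅛)/5 = -3 + (⅛)*(⅕) = -3 + 1/40 = -119/40 ≈ -2.9750)
(H + V)² = (-35 - 119/40)² = (-1519/40)² = 2307361/1600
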